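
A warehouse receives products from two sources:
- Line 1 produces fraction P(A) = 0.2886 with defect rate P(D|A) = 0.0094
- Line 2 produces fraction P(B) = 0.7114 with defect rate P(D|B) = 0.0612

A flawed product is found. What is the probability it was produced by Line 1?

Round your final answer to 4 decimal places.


Let A = from Line 1, D = flawed

Given:
- P(A) = 0.2886, P(B) = 0.7114
- P(D|A) = 0.0094, P(D|B) = 0.0612

Step 1: Find P(D)
P(D) = P(D|A)P(A) + P(D|B)P(B)
     = 0.0094 × 0.2886 + 0.0612 × 0.7114
     = 0.00271284 + 0.04353768
     = 0.04625052

Step 2: Apply Bayes' theorem
P(A|D) = P(D|A)P(A) / P(D)
       = 0.00271284 / 0.04625052
       = 0.0587


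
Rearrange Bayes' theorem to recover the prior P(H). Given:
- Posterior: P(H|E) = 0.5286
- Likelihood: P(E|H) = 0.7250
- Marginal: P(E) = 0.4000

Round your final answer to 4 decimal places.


From Bayes' theorem: P(H|E) = P(E|H) × P(H) / P(E)

Rearranging for P(H):
P(H) = P(H|E) × P(E) / P(E|H)
     = 0.5286 × 0.4000 / 0.7250
     = 0.21144000 / 0.7250
     = 0.2916


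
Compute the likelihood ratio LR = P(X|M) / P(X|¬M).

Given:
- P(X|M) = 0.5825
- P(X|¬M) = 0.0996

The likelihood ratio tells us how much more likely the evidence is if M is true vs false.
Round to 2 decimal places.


Likelihood Ratio (LR) = P(X|M) / P(X|¬M)

LR = 0.5825 / 0.0996
   = 5.85

The evidence is 5.85 times more likely if M is true than if M is false.
Since LR > 1, the evidence supports M over ¬M.


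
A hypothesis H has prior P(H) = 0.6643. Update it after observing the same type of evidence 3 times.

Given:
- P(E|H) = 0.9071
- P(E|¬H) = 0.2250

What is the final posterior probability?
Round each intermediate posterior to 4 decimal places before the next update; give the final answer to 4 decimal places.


Sequential Bayesian updating:

Initial prior: P(H) = 0.6643

Update 1:
  P(E) = 0.9071 × 0.6643 + 0.2250 × 0.3357 = 0.60258653 + 0.07553250 = 0.67811903
  P(H|E) = 0.60258653 / 0.67811903 = 0.8886

Update 2:
  P(E) = 0.9071 × 0.8886 + 0.2250 × 0.1114 = 0.80604906 + 0.02506500 = 0.83111406
  P(H|E) = 0.80604906 / 0.83111406 = 0.9698

Update 3:
  P(E) = 0.9071 × 0.9698 + 0.2250 × 0.0302 = 0.87970558 + 0.00679500 = 0.88650058
  P(H|E) = 0.87970558 / 0.88650058 = 0.9923

Final posterior: 0.9923


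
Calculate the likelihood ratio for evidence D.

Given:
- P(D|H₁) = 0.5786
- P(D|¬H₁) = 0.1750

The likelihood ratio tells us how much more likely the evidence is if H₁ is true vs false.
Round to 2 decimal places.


Likelihood Ratio (LR) = P(D|H₁) / P(D|¬H₁)

LR = 0.5786 / 0.1750
   = 3.31

The evidence is 3.31 times more likely if H₁ is true than if H₁ is false.
Since LR > 1, the evidence supports H₁ over ¬H₁.


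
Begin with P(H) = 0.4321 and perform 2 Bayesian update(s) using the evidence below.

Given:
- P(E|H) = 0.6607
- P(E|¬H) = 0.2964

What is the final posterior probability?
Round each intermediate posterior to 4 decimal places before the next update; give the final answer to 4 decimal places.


Sequential Bayesian updating:

Initial prior: P(H) = 0.4321

Update 1:
  P(E) = 0.6607 × 0.4321 + 0.2964 × 0.5679 = 0.28548847 + 0.16832556 = 0.45381403
  P(H|E) = 0.28548847 / 0.45381403 = 0.6291

Update 2:
  P(E) = 0.6607 × 0.6291 + 0.2964 × 0.3709 = 0.41564637 + 0.10993476 = 0.52558113
  P(H|E) = 0.41564637 / 0.52558113 = 0.7908

Final posterior: 0.7908


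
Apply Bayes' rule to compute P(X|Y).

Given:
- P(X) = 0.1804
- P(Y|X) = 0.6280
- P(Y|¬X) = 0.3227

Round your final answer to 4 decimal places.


Bayes' theorem: P(X|Y) = P(Y|X) × P(X) / P(Y)

Step 1: Calculate P(Y) using law of total probability
P(Y) = P(Y|X)P(X) + P(Y|¬X)P(¬X)
     = 0.6280 × 0.1804 + 0.3227 × 0.8196
     = 0.11329120 + 0.26448492
     = 0.37777612

Step 2: Apply Bayes' theorem
P(X|Y) = P(Y|X) × P(X) / P(Y)
       = 0.11329120 / 0.37777612
       = 0.2999


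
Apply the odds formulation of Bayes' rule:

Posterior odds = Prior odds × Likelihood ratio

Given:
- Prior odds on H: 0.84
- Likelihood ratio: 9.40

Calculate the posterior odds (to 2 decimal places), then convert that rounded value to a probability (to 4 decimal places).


Step 1: Calculate posterior odds
Posterior odds = Prior odds × LR
               = 0.84 × 9.40
               = 7.90

Step 2: Convert to probability
P(H|E) = Posterior odds / (1 + Posterior odds)
       = 7.90 / (1 + 7.90)
       = 7.90 / 8.90
       = 0.8876

The evidence increased P(H) from 0.4565 to 0.8876.


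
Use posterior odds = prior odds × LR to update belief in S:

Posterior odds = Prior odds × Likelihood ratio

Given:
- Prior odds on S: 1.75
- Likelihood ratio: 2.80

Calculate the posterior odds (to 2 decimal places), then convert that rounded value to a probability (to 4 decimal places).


Step 1: Calculate posterior odds
Posterior odds = Prior odds × LR
               = 1.75 × 2.80
               = 4.90

Step 2: Convert to probability
P(S|E) = Posterior odds / (1 + Posterior odds)
       = 4.90 / (1 + 4.90)
       = 4.90 / 5.90
       = 0.8305

The evidence increased P(S) from 0.6364 to 0.8305.


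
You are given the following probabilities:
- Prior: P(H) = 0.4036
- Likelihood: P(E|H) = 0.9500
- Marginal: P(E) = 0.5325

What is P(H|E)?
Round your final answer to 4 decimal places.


Using Bayes' theorem:

P(H|E) = P(E|H) × P(H) / P(E)
       = 0.9500 × 0.4036 / 0.5325
       = 0.38342000 / 0.5325
       = 0.7200

The evidence strengthens our belief in H.
Prior: 0.4036 → Posterior: 0.7200


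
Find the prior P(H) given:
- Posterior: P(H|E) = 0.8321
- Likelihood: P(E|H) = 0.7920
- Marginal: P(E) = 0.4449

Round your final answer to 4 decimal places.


From Bayes' theorem: P(H|E) = P(E|H) × P(H) / P(E)

Rearranging for P(H):
P(H) = P(H|E) × P(E) / P(E|H)
     = 0.8321 × 0.4449 / 0.7920
     = 0.37020129 / 0.7920
     = 0.4674


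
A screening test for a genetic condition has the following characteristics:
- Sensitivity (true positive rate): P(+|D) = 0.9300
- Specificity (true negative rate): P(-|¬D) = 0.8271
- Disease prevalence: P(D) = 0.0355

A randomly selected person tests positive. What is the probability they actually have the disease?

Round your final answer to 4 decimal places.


Let D = has disease, + = positive test

Given:
- P(D) = 0.0355 (prevalence)
- P(+|D) = 0.9300 (sensitivity)
- P(-|¬D) = 0.8271 (specificity)
- P(+|¬D) = 0.1729 (false positive rate = 1 - specificity)

Step 1: Find P(+)
P(+) = P(+|D)P(D) + P(+|¬D)P(¬D)
     = 0.9300 × 0.0355 + 0.1729 × 0.9645
     = 0.03301500 + 0.16676205
     = 0.19977705

Step 2: Apply Bayes' theorem for P(D|+)
P(D|+) = P(+|D)P(D) / P(+)
       = 0.03301500 / 0.19977705
       = 0.1653


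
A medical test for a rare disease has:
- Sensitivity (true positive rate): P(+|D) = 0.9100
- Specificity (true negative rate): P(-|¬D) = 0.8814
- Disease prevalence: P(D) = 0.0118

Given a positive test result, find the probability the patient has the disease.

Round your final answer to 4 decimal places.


Let D = has disease, + = positive test

Given:
- P(D) = 0.0118 (prevalence)
- P(+|D) = 0.9100 (sensitivity)
- P(-|¬D) = 0.8814 (specificity)
- P(+|¬D) = 0.1186 (false positive rate = 1 - specificity)

Step 1: Find P(+)
P(+) = P(+|D)P(D) + P(+|¬D)P(¬D)
     = 0.9100 × 0.0118 + 0.1186 × 0.9882
     = 0.01073800 + 0.11720052
     = 0.12793852

Step 2: Apply Bayes' theorem for P(D|+)
P(D|+) = P(+|D)P(D) / P(+)
       = 0.01073800 / 0.12793852
       = 0.0839


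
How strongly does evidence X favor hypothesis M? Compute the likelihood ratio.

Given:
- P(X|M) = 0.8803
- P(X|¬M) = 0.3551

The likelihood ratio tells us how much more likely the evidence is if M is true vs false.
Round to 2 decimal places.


Likelihood Ratio (LR) = P(X|M) / P(X|¬M)

LR = 0.8803 / 0.3551
   = 2.48

The evidence is 2.48 times more likely if M is true than if M is false.
LR > 1, so observing X raises the odds in favor of M.


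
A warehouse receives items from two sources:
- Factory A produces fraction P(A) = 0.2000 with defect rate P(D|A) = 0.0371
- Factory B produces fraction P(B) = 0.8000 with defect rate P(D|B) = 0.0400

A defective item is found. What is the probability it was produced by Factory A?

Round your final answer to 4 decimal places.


Let A = from Factory A, D = defective

Given:
- P(A) = 0.2000, P(B) = 0.8000
- P(D|A) = 0.0371, P(D|B) = 0.0400

Step 1: Find P(D)
P(D) = P(D|A)P(A) + P(D|B)P(B)
     = 0.0371 × 0.2000 + 0.0400 × 0.8000
     = 0.00742000 + 0.03200000
     = 0.03942000

Step 2: Apply Bayes' theorem
P(A|D) = P(D|A)P(A) / P(D)
       = 0.00742000 / 0.03942000
       = 0.1882


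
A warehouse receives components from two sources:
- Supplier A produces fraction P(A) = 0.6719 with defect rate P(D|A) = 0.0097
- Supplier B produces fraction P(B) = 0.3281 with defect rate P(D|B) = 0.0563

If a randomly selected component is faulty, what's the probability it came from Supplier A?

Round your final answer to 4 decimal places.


Let A = from Supplier A, D = faulty

Given:
- P(A) = 0.6719, P(B) = 0.3281
- P(D|A) = 0.0097, P(D|B) = 0.0563

Step 1: Find P(D)
P(D) = P(D|A)P(A) + P(D|B)P(B)
     = 0.0097 × 0.6719 + 0.0563 × 0.3281
     = 0.00651743 + 0.01847203
     = 0.02498946

Step 2: Apply Bayes' theorem
P(A|D) = P(D|A)P(A) / P(D)
       = 0.00651743 / 0.02498946
       = 0.2608


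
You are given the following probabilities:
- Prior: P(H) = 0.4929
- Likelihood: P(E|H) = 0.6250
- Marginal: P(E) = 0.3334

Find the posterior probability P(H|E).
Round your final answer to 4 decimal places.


Using Bayes' theorem:

P(H|E) = P(E|H) × P(H) / P(E)
       = 0.6250 × 0.4929 / 0.3334
       = 0.30806250 / 0.3334
       = 0.9240

The evidence strengthens our belief in H.
Prior: 0.4929 → Posterior: 0.9240


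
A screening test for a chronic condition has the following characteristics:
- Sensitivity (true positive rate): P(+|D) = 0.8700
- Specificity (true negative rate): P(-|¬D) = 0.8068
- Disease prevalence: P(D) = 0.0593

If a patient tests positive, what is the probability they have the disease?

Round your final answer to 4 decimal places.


Let D = has disease, + = positive test

Given:
- P(D) = 0.0593 (prevalence)
- P(+|D) = 0.8700 (sensitivity)
- P(-|¬D) = 0.8068 (specificity)
- P(+|¬D) = 0.1932 (false positive rate = 1 - specificity)

Step 1: Find P(+)
P(+) = P(+|D)P(D) + P(+|¬D)P(¬D)
     = 0.8700 × 0.0593 + 0.1932 × 0.9407
     = 0.05159100 + 0.18174324
     = 0.23333424

Step 2: Apply Bayes' theorem for P(D|+)
P(D|+) = P(+|D)P(D) / P(+)
       = 0.05159100 / 0.23333424
       = 0.2211


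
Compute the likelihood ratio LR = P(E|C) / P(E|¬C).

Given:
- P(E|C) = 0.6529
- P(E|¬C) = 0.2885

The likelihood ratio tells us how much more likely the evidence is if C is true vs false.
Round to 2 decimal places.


Likelihood Ratio (LR) = P(E|C) / P(E|¬C)

LR = 0.6529 / 0.2885
   = 2.26

The evidence is 2.26 times more likely if C is true than if C is false.
Since LR > 1, the evidence supports C over ¬C.


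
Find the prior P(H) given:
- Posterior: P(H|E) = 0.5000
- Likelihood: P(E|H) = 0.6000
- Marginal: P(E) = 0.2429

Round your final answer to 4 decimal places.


From Bayes' theorem: P(H|E) = P(E|H) × P(H) / P(E)

Rearranging for P(H):
P(H) = P(H|E) × P(E) / P(E|H)
     = 0.5000 × 0.2429 / 0.6000
     = 0.12145000 / 0.6000
     = 0.2024


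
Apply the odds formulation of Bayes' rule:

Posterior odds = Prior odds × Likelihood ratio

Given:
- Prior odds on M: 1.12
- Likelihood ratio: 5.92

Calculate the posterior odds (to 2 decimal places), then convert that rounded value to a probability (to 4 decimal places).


Step 1: Calculate posterior odds
Posterior odds = Prior odds × LR
               = 1.12 × 5.92
               = 6.63

Step 2: Convert to probability
P(M|E) = Posterior odds / (1 + Posterior odds)
       = 6.63 / (1 + 6.63)
       = 6.63 / 7.63
       = 0.8689

The evidence increased P(M) from 0.5283 to 0.8689.


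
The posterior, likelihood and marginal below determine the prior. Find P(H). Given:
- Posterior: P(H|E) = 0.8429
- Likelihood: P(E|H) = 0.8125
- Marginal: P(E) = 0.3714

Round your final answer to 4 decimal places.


From Bayes' theorem: P(H|E) = P(E|H) × P(H) / P(E)

Rearranging for P(H):
P(H) = P(H|E) × P(E) / P(E|H)
     = 0.8429 × 0.3714 / 0.8125
     = 0.31305306 / 0.8125
     = 0.3853


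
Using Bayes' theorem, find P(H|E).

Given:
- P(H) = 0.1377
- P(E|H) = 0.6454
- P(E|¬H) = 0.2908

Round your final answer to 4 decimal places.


Bayes' theorem: P(H|E) = P(E|H) × P(H) / P(E)

Step 1: Calculate P(E) using law of total probability
P(E) = P(E|H)P(H) + P(E|¬H)P(¬H)
     = 0.6454 × 0.1377 + 0.2908 × 0.8623
     = 0.08887158 + 0.25075684
     = 0.33962842

Step 2: Apply Bayes' theorem
P(H|E) = P(E|H) × P(H) / P(E)
       = 0.08887158 / 0.33962842
       = 0.2617


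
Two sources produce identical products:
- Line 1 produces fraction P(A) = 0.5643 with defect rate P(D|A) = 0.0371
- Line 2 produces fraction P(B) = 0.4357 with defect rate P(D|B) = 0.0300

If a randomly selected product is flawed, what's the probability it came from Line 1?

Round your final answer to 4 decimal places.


Let A = from Line 1, D = flawed

Given:
- P(A) = 0.5643, P(B) = 0.4357
- P(D|A) = 0.0371, P(D|B) = 0.0300

Step 1: Find P(D)
P(D) = P(D|A)P(A) + P(D|B)P(B)
     = 0.0371 × 0.5643 + 0.0300 × 0.4357
     = 0.02093553 + 0.01307100
     = 0.03400653

Step 2: Apply Bayes' theorem
P(A|D) = P(D|A)P(A) / P(D)
       = 0.02093553 / 0.03400653
       = 0.6156


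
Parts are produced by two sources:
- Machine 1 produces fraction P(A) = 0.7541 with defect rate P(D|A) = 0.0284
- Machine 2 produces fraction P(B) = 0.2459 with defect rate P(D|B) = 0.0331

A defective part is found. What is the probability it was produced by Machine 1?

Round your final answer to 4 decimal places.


Let A = from Machine 1, D = defective

Given:
- P(A) = 0.7541, P(B) = 0.2459
- P(D|A) = 0.0284, P(D|B) = 0.0331

Step 1: Find P(D)
P(D) = P(D|A)P(A) + P(D|B)P(B)
     = 0.0284 × 0.7541 + 0.0331 × 0.2459
     = 0.02141644 + 0.00813929
     = 0.02955573

Step 2: Apply Bayes' theorem
P(A|D) = P(D|A)P(A) / P(D)
       = 0.02141644 / 0.02955573
       = 0.7246


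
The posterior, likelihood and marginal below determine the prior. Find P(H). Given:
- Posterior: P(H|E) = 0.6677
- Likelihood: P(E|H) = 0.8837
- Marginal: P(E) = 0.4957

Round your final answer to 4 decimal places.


From Bayes' theorem: P(H|E) = P(E|H) × P(H) / P(E)

Rearranging for P(H):
P(H) = P(H|E) × P(E) / P(E|H)
     = 0.6677 × 0.4957 / 0.8837
     = 0.33097889 / 0.8837
     = 0.3745


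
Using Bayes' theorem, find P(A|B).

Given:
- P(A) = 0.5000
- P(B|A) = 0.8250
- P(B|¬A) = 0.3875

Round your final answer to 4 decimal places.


Bayes' theorem: P(A|B) = P(B|A) × P(A) / P(B)

Step 1: Calculate P(B) using law of total probability
P(B) = P(B|A)P(A) + P(B|¬A)P(¬A)
     = 0.8250 × 0.5000 + 0.3875 × 0.5000
     = 0.41250000 + 0.19375000
     = 0.60625000

Step 2: Apply Bayes' theorem
P(A|B) = P(B|A) × P(A) / P(B)
       = 0.41250000 / 0.60625000
       = 0.6804


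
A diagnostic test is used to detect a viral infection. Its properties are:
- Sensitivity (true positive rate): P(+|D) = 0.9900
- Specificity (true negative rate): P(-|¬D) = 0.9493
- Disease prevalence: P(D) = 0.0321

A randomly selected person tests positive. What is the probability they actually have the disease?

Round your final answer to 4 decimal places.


Let D = has disease, + = positive test

Given:
- P(D) = 0.0321 (prevalence)
- P(+|D) = 0.9900 (sensitivity)
- P(-|¬D) = 0.9493 (specificity)
- P(+|¬D) = 0.0507 (false positive rate = 1 - specificity)

Step 1: Find P(+)
P(+) = P(+|D)P(D) + P(+|¬D)P(¬D)
     = 0.9900 × 0.0321 + 0.0507 × 0.9679
     = 0.03177900 + 0.04907253
     = 0.08085153

Step 2: Apply Bayes' theorem for P(D|+)
P(D|+) = P(+|D)P(D) / P(+)
       = 0.03177900 / 0.08085153
       = 0.3931


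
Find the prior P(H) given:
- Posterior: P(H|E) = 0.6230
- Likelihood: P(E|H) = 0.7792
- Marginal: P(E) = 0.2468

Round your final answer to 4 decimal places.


From Bayes' theorem: P(H|E) = P(E|H) × P(H) / P(E)

Rearranging for P(H):
P(H) = P(H|E) × P(E) / P(E|H)
     = 0.6230 × 0.2468 / 0.7792
     = 0.15375640 / 0.7792
     = 0.1973


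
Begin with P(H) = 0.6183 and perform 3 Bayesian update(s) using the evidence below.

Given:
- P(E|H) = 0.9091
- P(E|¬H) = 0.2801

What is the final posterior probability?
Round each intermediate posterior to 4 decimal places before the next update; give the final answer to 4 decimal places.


Sequential Bayesian updating:

Initial prior: P(H) = 0.6183

Update 1:
  P(E) = 0.9091 × 0.6183 + 0.2801 × 0.3817 = 0.56209653 + 0.10691417 = 0.66901070
  P(H|E) = 0.56209653 / 0.66901070 = 0.8402

Update 2:
  P(E) = 0.9091 × 0.8402 + 0.2801 × 0.1598 = 0.76382582 + 0.04475998 = 0.80858580
  P(H|E) = 0.76382582 / 0.80858580 = 0.9446

Update 3:
  P(E) = 0.9091 × 0.9446 + 0.2801 × 0.0554 = 0.85873586 + 0.01551754 = 0.87425340
  P(H|E) = 0.85873586 / 0.87425340 = 0.9823

Final posterior: 0.9823


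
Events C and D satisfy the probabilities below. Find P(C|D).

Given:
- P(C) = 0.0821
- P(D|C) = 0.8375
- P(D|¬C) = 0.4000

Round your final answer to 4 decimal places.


Bayes' theorem: P(C|D) = P(D|C) × P(C) / P(D)

Step 1: Calculate P(D) using law of total probability
P(D) = P(D|C)P(C) + P(D|¬C)P(¬C)
     = 0.8375 × 0.0821 + 0.4000 × 0.9179
     = 0.06875875 + 0.36716000
     = 0.43591875

Step 2: Apply Bayes' theorem
P(C|D) = P(D|C) × P(C) / P(D)
       = 0.06875875 / 0.43591875
       = 0.1577


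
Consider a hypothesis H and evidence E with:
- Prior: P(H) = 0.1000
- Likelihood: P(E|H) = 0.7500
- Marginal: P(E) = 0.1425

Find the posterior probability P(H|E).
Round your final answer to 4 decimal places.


Using Bayes' theorem:

P(H|E) = P(E|H) × P(H) / P(E)
       = 0.7500 × 0.1000 / 0.1425
       = 0.07500000 / 0.1425
       = 0.5263

The evidence strengthens our belief in H.
Prior: 0.1000 → Posterior: 0.5263


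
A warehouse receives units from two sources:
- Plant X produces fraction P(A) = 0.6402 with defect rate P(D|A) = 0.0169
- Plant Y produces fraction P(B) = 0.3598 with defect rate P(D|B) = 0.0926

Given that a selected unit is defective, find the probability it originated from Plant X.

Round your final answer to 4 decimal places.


Let A = from Plant X, D = defective

Given:
- P(A) = 0.6402, P(B) = 0.3598
- P(D|A) = 0.0169, P(D|B) = 0.0926

Step 1: Find P(D)
P(D) = P(D|A)P(A) + P(D|B)P(B)
     = 0.0169 × 0.6402 + 0.0926 × 0.3598
     = 0.01081938 + 0.03331748
     = 0.04413686

Step 2: Apply Bayes' theorem
P(A|D) = P(D|A)P(A) / P(D)
       = 0.01081938 / 0.04413686
       = 0.2451


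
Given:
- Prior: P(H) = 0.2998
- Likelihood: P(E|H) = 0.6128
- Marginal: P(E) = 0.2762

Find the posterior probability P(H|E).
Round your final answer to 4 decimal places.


Using Bayes' theorem:

P(H|E) = P(E|H) × P(H) / P(E)
       = 0.6128 × 0.2998 / 0.2762
       = 0.18371744 / 0.2762
       = 0.6652

The evidence strengthens our belief in H.
Prior: 0.2998 → Posterior: 0.6652


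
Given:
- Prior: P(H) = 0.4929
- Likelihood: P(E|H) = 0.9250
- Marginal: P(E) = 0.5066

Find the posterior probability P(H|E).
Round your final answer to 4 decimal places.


Using Bayes' theorem:

P(H|E) = P(E|H) × P(H) / P(E)
       = 0.9250 × 0.4929 / 0.5066
       = 0.45593250 / 0.5066
       = 0.9000

The evidence strengthens our belief in H.
Prior: 0.4929 → Posterior: 0.9000


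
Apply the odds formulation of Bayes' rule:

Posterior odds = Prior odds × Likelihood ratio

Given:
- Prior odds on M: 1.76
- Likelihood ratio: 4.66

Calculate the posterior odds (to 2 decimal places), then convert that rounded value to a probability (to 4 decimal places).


Step 1: Calculate posterior odds
Posterior odds = Prior odds × LR
               = 1.76 × 4.66
               = 8.20

Step 2: Convert to probability
P(M|E) = Posterior odds / (1 + Posterior odds)
       = 8.20 / (1 + 8.20)
       = 8.20 / 9.20
       = 0.8913

The evidence increased P(M) from 0.6377 to 0.8913.


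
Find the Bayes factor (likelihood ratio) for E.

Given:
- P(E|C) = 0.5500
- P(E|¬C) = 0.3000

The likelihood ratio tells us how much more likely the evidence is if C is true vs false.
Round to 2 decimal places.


Likelihood Ratio (LR) = P(E|C) / P(E|¬C)

LR = 0.5500 / 0.3000
   = 1.83

The evidence is 1.83 times more likely if C is true than if C is false.
Since LR > 1, the evidence supports C over ¬C.


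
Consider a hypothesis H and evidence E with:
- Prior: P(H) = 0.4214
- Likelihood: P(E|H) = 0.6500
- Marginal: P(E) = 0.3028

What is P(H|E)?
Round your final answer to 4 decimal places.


Using Bayes' theorem:

P(H|E) = P(E|H) × P(H) / P(E)
       = 0.6500 × 0.4214 / 0.3028
       = 0.27391000 / 0.3028
       = 0.9046

The evidence strengthens our belief in H.
Prior: 0.4214 → Posterior: 0.9046


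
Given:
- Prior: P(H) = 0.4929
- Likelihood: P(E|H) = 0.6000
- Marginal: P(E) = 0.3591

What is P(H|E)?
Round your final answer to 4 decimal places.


Using Bayes' theorem:

P(H|E) = P(E|H) × P(H) / P(E)
       = 0.6000 × 0.4929 / 0.3591
       = 0.29574000 / 0.3591
       = 0.8236

The evidence strengthens our belief in H.
Prior: 0.4929 → Posterior: 0.8236


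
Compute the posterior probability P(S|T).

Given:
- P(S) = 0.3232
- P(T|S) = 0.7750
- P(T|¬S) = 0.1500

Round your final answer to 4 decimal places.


Bayes' theorem: P(S|T) = P(T|S) × P(S) / P(T)

Step 1: Calculate P(T) using law of total probability
P(T) = P(T|S)P(S) + P(T|¬S)P(¬S)
     = 0.7750 × 0.3232 + 0.1500 × 0.6768
     = 0.25048000 + 0.10152000
     = 0.35200000

Step 2: Apply Bayes' theorem
P(S|T) = P(T|S) × P(S) / P(T)
       = 0.25048000 / 0.35200000
       = 0.7116


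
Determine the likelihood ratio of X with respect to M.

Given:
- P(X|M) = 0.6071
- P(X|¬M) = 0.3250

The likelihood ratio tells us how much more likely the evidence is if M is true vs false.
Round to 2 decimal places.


Likelihood Ratio (LR) = P(X|M) / P(X|¬M)

LR = 0.6071 / 0.3250
   = 1.87

The evidence is 1.87 times more likely if M is true than if M is false.
Since LR > 1, the evidence supports M over ¬M.


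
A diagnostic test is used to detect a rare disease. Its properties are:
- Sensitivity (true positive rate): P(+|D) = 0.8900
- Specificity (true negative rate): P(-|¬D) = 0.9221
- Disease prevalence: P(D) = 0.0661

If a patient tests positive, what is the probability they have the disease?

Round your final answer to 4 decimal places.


Let D = has disease, + = positive test

Given:
- P(D) = 0.0661 (prevalence)
- P(+|D) = 0.8900 (sensitivity)
- P(-|¬D) = 0.9221 (specificity)
- P(+|¬D) = 0.0779 (false positive rate = 1 - specificity)

Step 1: Find P(+)
P(+) = P(+|D)P(D) + P(+|¬D)P(¬D)
     = 0.8900 × 0.0661 + 0.0779 × 0.9339
     = 0.05882900 + 0.07275081
     = 0.13157981

Step 2: Apply Bayes' theorem for P(D|+)
P(D|+) = P(+|D)P(D) / P(+)
       = 0.05882900 / 0.13157981
       = 0.4471


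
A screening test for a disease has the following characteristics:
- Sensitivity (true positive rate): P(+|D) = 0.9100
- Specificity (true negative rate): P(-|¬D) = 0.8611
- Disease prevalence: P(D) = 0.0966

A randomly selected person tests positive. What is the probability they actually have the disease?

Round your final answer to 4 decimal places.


Let D = has disease, + = positive test

Given:
- P(D) = 0.0966 (prevalence)
- P(+|D) = 0.9100 (sensitivity)
- P(-|¬D) = 0.8611 (specificity)
- P(+|¬D) = 0.1389 (false positive rate = 1 - specificity)

Step 1: Find P(+)
P(+) = P(+|D)P(D) + P(+|¬D)P(¬D)
     = 0.9100 × 0.0966 + 0.1389 × 0.9034
     = 0.08790600 + 0.12548226
     = 0.21338826

Step 2: Apply Bayes' theorem for P(D|+)
P(D|+) = P(+|D)P(D) / P(+)
       = 0.08790600 / 0.21338826
       = 0.4120


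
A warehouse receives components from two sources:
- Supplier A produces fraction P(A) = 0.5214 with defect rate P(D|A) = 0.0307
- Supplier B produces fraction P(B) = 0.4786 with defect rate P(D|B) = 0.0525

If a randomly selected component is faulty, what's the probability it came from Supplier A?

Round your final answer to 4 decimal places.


Let A = from Supplier A, D = faulty

Given:
- P(A) = 0.5214, P(B) = 0.4786
- P(D|A) = 0.0307, P(D|B) = 0.0525

Step 1: Find P(D)
P(D) = P(D|A)P(A) + P(D|B)P(B)
     = 0.0307 × 0.5214 + 0.0525 × 0.4786
     = 0.01600698 + 0.02512650
     = 0.04113348

Step 2: Apply Bayes' theorem
P(A|D) = P(D|A)P(A) / P(D)
       = 0.01600698 / 0.04113348
       = 0.3891


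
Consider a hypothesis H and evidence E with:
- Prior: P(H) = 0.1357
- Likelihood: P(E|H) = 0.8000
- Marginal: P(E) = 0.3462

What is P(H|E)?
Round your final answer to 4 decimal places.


Using Bayes' theorem:

P(H|E) = P(E|H) × P(H) / P(E)
       = 0.8000 × 0.1357 / 0.3462
       = 0.10856000 / 0.3462
       = 0.3136

The evidence strengthens our belief in H.
Prior: 0.1357 → Posterior: 0.3136


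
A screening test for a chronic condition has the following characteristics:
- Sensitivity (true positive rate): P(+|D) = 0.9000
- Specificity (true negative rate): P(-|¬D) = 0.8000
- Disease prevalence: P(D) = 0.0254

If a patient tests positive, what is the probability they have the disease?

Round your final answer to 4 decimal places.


Let D = has disease, + = positive test

Given:
- P(D) = 0.0254 (prevalence)
- P(+|D) = 0.9000 (sensitivity)
- P(-|¬D) = 0.8000 (specificity)
- P(+|¬D) = 0.2000 (false positive rate = 1 - specificity)

Step 1: Find P(+)
P(+) = P(+|D)P(D) + P(+|¬D)P(¬D)
     = 0.9000 × 0.0254 + 0.2000 × 0.9746
     = 0.02286000 + 0.19492000
     = 0.21778000

Step 2: Apply Bayes' theorem for P(D|+)
P(D|+) = P(+|D)P(D) / P(+)
       = 0.02286000 / 0.21778000
       = 0.1050


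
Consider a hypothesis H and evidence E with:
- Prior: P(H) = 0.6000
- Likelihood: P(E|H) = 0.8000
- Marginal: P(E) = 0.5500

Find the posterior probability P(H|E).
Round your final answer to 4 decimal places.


Using Bayes' theorem:

P(H|E) = P(E|H) × P(H) / P(E)
       = 0.8000 × 0.6000 / 0.5500
       = 0.48000000 / 0.5500
       = 0.8727

The evidence strengthens our belief in H.
Prior: 0.6000 → Posterior: 0.8727


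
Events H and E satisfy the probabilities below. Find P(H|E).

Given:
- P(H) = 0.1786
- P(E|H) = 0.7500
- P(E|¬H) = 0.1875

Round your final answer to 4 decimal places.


Bayes' theorem: P(H|E) = P(E|H) × P(H) / P(E)

Step 1: Calculate P(E) using law of total probability
P(E) = P(E|H)P(H) + P(E|¬H)P(¬H)
     = 0.7500 × 0.1786 + 0.1875 × 0.8214
     = 0.13395000 + 0.15401250
     = 0.28796250

Step 2: Apply Bayes' theorem
P(H|E) = P(E|H) × P(H) / P(E)
       = 0.13395000 / 0.28796250
       = 0.4652


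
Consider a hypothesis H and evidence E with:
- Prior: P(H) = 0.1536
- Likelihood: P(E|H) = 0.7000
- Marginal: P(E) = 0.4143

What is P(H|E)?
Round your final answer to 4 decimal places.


Using Bayes' theorem:

P(H|E) = P(E|H) × P(H) / P(E)
       = 0.7000 × 0.1536 / 0.4143
       = 0.10752000 / 0.4143
       = 0.2595

The evidence strengthens our belief in H.
Prior: 0.1536 → Posterior: 0.2595


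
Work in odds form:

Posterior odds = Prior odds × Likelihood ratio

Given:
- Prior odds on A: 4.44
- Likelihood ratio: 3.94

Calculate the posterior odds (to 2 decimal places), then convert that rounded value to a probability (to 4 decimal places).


Step 1: Calculate posterior odds
Posterior odds = Prior odds × LR
               = 4.44 × 3.94
               = 17.49

Step 2: Convert to probability
P(A|E) = Posterior odds / (1 + Posterior odds)
       = 17.49 / (1 + 17.49)
       = 17.49 / 18.49
       = 0.9459

The evidence increased P(A) from 0.8162 to 0.9459.


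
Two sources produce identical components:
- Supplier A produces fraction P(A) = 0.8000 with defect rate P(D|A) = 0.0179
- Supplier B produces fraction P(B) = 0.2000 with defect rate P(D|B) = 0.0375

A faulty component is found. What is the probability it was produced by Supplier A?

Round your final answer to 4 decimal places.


Let A = from Supplier A, D = faulty

Given:
- P(A) = 0.8000, P(B) = 0.2000
- P(D|A) = 0.0179, P(D|B) = 0.0375

Step 1: Find P(D)
P(D) = P(D|A)P(A) + P(D|B)P(B)
     = 0.0179 × 0.8000 + 0.0375 × 0.2000
     = 0.01432000 + 0.00750000
     = 0.02182000

Step 2: Apply Bayes' theorem
P(A|D) = P(D|A)P(A) / P(D)
       = 0.01432000 / 0.02182000
       = 0.6563


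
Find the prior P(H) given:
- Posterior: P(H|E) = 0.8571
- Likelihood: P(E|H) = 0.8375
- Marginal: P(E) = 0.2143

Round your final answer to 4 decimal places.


From Bayes' theorem: P(H|E) = P(E|H) × P(H) / P(E)

Rearranging for P(H):
P(H) = P(H|E) × P(E) / P(E|H)
     = 0.8571 × 0.2143 / 0.8375
     = 0.18367653 / 0.8375
     = 0.2193


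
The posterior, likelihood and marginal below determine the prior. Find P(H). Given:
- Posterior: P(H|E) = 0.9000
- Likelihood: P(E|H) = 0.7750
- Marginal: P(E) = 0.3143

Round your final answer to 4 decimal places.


From Bayes' theorem: P(H|E) = P(E|H) × P(H) / P(E)

Rearranging for P(H):
P(H) = P(H|E) × P(E) / P(E|H)
     = 0.9000 × 0.3143 / 0.7750
     = 0.28287000 / 0.7750
     = 0.3650


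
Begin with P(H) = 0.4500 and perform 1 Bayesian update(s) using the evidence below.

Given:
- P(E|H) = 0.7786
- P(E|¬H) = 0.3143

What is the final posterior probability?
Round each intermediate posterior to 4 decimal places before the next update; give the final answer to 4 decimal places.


Sequential Bayesian updating:

Initial prior: P(H) = 0.4500

Update 1:
  P(E) = 0.7786 × 0.4500 + 0.3143 × 0.5500 = 0.35037000 + 0.17286500 = 0.52323500
  P(H|E) = 0.35037000 / 0.52323500 = 0.6696

Final posterior: 0.6696


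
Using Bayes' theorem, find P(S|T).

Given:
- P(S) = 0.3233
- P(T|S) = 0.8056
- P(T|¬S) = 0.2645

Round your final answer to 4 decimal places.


Bayes' theorem: P(S|T) = P(T|S) × P(S) / P(T)

Step 1: Calculate P(T) using law of total probability
P(T) = P(T|S)P(S) + P(T|¬S)P(¬S)
     = 0.8056 × 0.3233 + 0.2645 × 0.6767
     = 0.26045048 + 0.17898715
     = 0.43943763

Step 2: Apply Bayes' theorem
P(S|T) = P(T|S) × P(S) / P(T)
       = 0.26045048 / 0.43943763
       = 0.5927


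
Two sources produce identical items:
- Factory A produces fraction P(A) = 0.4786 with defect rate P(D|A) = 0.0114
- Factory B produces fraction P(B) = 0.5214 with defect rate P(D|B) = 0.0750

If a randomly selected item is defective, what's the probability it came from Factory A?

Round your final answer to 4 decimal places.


Let A = from Factory A, D = defective

Given:
- P(A) = 0.4786, P(B) = 0.5214
- P(D|A) = 0.0114, P(D|B) = 0.0750

Step 1: Find P(D)
P(D) = P(D|A)P(A) + P(D|B)P(B)
     = 0.0114 × 0.4786 + 0.0750 × 0.5214
     = 0.00545604 + 0.03910500
     = 0.04456104

Step 2: Apply Bayes' theorem
P(A|D) = P(D|A)P(A) / P(D)
       = 0.00545604 / 0.04456104
       = 0.1224


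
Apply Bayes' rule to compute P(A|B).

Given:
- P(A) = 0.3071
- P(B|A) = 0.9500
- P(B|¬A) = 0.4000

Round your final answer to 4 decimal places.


Bayes' theorem: P(A|B) = P(B|A) × P(A) / P(B)

Step 1: Calculate P(B) using law of total probability
P(B) = P(B|A)P(A) + P(B|¬A)P(¬A)
     = 0.9500 × 0.3071 + 0.4000 × 0.6929
     = 0.29174500 + 0.27716000
     = 0.56890500

Step 2: Apply Bayes' theorem
P(A|B) = P(B|A) × P(A) / P(B)
       = 0.29174500 / 0.56890500
       = 0.5128


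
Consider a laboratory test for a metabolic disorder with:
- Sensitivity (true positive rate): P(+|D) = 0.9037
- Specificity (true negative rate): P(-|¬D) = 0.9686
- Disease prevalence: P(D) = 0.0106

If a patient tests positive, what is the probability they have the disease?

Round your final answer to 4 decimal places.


Let D = has disease, + = positive test

Given:
- P(D) = 0.0106 (prevalence)
- P(+|D) = 0.9037 (sensitivity)
- P(-|¬D) = 0.9686 (specificity)
- P(+|¬D) = 0.0314 (false positive rate = 1 - specificity)

Step 1: Find P(+)
P(+) = P(+|D)P(D) + P(+|¬D)P(¬D)
     = 0.9037 × 0.0106 + 0.0314 × 0.9894
     = 0.00957922 + 0.03106716
     = 0.04064638

Step 2: Apply Bayes' theorem for P(D|+)
P(D|+) = P(+|D)P(D) / P(+)
       = 0.00957922 / 0.04064638
       = 0.2357


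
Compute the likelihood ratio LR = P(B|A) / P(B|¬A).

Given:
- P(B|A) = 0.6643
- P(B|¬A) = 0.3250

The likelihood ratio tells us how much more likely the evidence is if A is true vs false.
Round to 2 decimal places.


Likelihood Ratio (LR) = P(B|A) / P(B|¬A)

LR = 0.6643 / 0.3250
   = 2.04

The evidence is 2.04 times more likely if A is true than if A is false.
LR > 1, so observing B raises the odds in favor of A.


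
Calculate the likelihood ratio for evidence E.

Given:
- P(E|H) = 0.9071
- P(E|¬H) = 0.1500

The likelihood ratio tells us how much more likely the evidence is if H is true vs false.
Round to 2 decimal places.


Likelihood Ratio (LR) = P(E|H) / P(E|¬H)

LR = 0.9071 / 0.1500
   = 6.05

The evidence is 6.05 times more likely if H is true than if H is false.
Since LR > 1, the evidence supports H over ¬H.


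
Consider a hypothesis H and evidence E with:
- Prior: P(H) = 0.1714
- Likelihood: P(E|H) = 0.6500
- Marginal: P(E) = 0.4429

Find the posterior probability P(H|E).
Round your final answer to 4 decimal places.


Using Bayes' theorem:

P(H|E) = P(E|H) × P(H) / P(E)
       = 0.6500 × 0.1714 / 0.4429
       = 0.11141000 / 0.4429
       = 0.2515

The evidence strengthens our belief in H.
Prior: 0.1714 → Posterior: 0.2515


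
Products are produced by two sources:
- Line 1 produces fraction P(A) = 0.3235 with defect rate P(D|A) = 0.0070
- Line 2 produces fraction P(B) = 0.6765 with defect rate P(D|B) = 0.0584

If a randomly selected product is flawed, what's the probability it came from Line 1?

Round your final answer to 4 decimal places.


Let A = from Line 1, D = flawed

Given:
- P(A) = 0.3235, P(B) = 0.6765
- P(D|A) = 0.0070, P(D|B) = 0.0584

Step 1: Find P(D)
P(D) = P(D|A)P(A) + P(D|B)P(B)
     = 0.0070 × 0.3235 + 0.0584 × 0.6765
     = 0.00226450 + 0.03950760
     = 0.04177210

Step 2: Apply Bayes' theorem
P(A|D) = P(D|A)P(A) / P(D)
       = 0.00226450 / 0.04177210
       = 0.0542


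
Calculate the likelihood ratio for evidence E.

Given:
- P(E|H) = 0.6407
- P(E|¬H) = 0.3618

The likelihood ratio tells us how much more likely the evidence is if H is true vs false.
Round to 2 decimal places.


Likelihood Ratio (LR) = P(E|H) / P(E|¬H)

LR = 0.6407 / 0.3618
   = 1.77

The evidence is 1.77 times more likely if H is true than if H is false.
LR > 1, so observing E raises the odds in favor of H.


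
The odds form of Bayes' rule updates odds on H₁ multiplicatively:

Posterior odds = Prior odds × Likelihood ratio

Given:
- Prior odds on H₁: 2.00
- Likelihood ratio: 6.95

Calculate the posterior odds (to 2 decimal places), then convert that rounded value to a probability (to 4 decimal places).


Step 1: Calculate posterior odds
Posterior odds = Prior odds × LR
               = 2.00 × 6.95
               = 13.90

Step 2: Convert to probability
P(H₁|E) = Posterior odds / (1 + Posterior odds)
       = 13.90 / (1 + 13.90)
       = 13.90 / 14.90
       = 0.9329

The evidence increased P(H₁) from 0.6667 to 0.9329.


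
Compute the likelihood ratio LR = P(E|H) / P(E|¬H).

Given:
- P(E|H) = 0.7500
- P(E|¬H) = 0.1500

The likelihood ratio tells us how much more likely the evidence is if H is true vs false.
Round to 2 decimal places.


Likelihood Ratio (LR) = P(E|H) / P(E|¬H)

LR = 0.7500 / 0.1500
   = 5.00

The evidence is 5.00 times more likely if H is true than if H is false.
Because LR exceeds 1, E is evidence for H.


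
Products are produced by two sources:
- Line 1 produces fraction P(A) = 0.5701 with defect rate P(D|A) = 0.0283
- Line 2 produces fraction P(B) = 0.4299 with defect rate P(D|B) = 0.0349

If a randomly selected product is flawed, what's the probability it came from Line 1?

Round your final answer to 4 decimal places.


Let A = from Line 1, D = flawed

Given:
- P(A) = 0.5701, P(B) = 0.4299
- P(D|A) = 0.0283, P(D|B) = 0.0349

Step 1: Find P(D)
P(D) = P(D|A)P(A) + P(D|B)P(B)
     = 0.0283 × 0.5701 + 0.0349 × 0.4299
     = 0.01613383 + 0.01500351
     = 0.03113734

Step 2: Apply Bayes' theorem
P(A|D) = P(D|A)P(A) / P(D)
       = 0.01613383 / 0.03113734
       = 0.5182


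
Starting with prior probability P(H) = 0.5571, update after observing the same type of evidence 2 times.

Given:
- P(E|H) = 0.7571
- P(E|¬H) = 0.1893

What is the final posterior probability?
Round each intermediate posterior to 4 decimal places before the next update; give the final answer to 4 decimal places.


Sequential Bayesian updating:

Initial prior: P(H) = 0.5571

Update 1:
  P(E) = 0.7571 × 0.5571 + 0.1893 × 0.4429 = 0.42178041 + 0.08384097 = 0.50562138
  P(H|E) = 0.42178041 / 0.50562138 = 0.8342

Update 2:
  P(E) = 0.7571 × 0.8342 + 0.1893 × 0.1658 = 0.63157282 + 0.03138594 = 0.66295876
  P(H|E) = 0.63157282 / 0.66295876 = 0.9527

Final posterior: 0.9527


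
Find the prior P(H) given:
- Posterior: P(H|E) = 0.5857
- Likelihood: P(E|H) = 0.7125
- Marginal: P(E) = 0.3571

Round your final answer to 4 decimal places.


From Bayes' theorem: P(H|E) = P(E|H) × P(H) / P(E)

Rearranging for P(H):
P(H) = P(H|E) × P(E) / P(E|H)
     = 0.5857 × 0.3571 / 0.7125
     = 0.20915347 / 0.7125
     = 0.2935


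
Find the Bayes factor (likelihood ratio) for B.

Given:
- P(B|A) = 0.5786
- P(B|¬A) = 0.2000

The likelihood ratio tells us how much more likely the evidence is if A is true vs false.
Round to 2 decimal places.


Likelihood Ratio (LR) = P(B|A) / P(B|¬A)

LR = 0.5786 / 0.2000
   = 2.89

The evidence is 2.89 times more likely if A is true than if A is false.
Because LR exceeds 1, B is evidence for A.


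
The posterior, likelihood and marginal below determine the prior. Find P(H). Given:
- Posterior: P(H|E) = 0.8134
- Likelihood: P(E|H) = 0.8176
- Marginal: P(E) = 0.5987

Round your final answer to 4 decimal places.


From Bayes' theorem: P(H|E) = P(E|H) × P(H) / P(E)

Rearranging for P(H):
P(H) = P(H|E) × P(E) / P(E|H)
     = 0.8134 × 0.5987 / 0.8176
     = 0.48698258 / 0.8176
     = 0.5956


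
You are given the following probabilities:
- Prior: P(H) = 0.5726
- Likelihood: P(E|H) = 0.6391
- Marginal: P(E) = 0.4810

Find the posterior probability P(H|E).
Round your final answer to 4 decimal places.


Using Bayes' theorem:

P(H|E) = P(E|H) × P(H) / P(E)
       = 0.6391 × 0.5726 / 0.4810
       = 0.36594866 / 0.4810
       = 0.7608

The evidence strengthens our belief in H.
Prior: 0.5726 → Posterior: 0.7608


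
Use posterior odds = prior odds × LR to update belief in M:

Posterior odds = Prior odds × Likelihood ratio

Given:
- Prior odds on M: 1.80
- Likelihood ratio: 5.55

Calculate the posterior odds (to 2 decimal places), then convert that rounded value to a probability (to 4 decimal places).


Step 1: Calculate posterior odds
Posterior odds = Prior odds × LR
               = 1.80 × 5.55
               = 9.99

Step 2: Convert to probability
P(M|E) = Posterior odds / (1 + Posterior odds)
       = 9.99 / (1 + 9.99)
       = 9.99 / 10.99
       = 0.9090

The evidence increased P(M) from 0.6429 to 0.9090.


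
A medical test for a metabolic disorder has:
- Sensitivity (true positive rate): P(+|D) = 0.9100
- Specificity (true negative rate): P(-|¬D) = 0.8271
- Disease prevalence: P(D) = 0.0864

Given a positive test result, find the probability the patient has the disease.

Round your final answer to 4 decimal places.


Let D = has disease, + = positive test

Given:
- P(D) = 0.0864 (prevalence)
- P(+|D) = 0.9100 (sensitivity)
- P(-|¬D) = 0.8271 (specificity)
- P(+|¬D) = 0.1729 (false positive rate = 1 - specificity)

Step 1: Find P(+)
P(+) = P(+|D)P(D) + P(+|¬D)P(¬D)
     = 0.9100 × 0.0864 + 0.1729 × 0.9136
     = 0.07862400 + 0.15796144
     = 0.23658544

Step 2: Apply Bayes' theorem for P(D|+)
P(D|+) = P(+|D)P(D) / P(+)
       = 0.07862400 / 0.23658544
       = 0.3323


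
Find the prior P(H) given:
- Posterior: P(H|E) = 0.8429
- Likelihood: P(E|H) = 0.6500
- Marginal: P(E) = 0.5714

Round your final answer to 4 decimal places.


From Bayes' theorem: P(H|E) = P(E|H) × P(H) / P(E)

Rearranging for P(H):
P(H) = P(H|E) × P(E) / P(E|H)
     = 0.8429 × 0.5714 / 0.6500
     = 0.48163306 / 0.6500
     = 0.7410
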